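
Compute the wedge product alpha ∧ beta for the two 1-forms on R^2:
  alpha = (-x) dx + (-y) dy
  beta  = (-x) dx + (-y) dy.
alpha ∧ beta = 0

Distribute the wedge, using dx_i ∧ dx_j = -dx_j ∧ dx_i and dx_i ∧ dx_i = 0. For each pair (i, j) with i < j, the coefficient of dx_i ∧ dx_j in alpha ∧ beta is (alpha_i * beta_j - alpha_j * beta_i). Collecting: alpha ∧ beta = 0.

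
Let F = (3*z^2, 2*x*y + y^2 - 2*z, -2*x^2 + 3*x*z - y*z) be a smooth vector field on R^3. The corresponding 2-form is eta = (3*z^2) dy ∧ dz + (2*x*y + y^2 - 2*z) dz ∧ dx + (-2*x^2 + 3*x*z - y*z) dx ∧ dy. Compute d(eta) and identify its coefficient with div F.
d(eta) = (5*x + y) dx ∧ dy ∧ dz; div F = 5*x + y

For a 2-form in R^3 of the form above, applying d gives a 3-form with coefficient ∂P/∂x + ∂Q/∂y + ∂R/∂z:
  ∂P/∂x = 0
  ∂Q/∂y = 2*x + 2*y
  ∂R/∂z = 3*x - y
Sum = 5*x + y, which is exactly div F.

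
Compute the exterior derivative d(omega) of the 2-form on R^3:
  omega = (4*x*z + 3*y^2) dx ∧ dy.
d(omega) = (4*x) dx ∧ dy ∧ dz

For a 2-form omega = sum_{i<j} g_{ij} dx_i ∧ dx_j, the exterior derivative is
  d(omega) = sum_{i<j} d(g_{ij}) ∧ dx_i ∧ dx_j = sum_{i<j, k} (∂g_{ij}/∂x_k) dx_k ∧ dx_i ∧ dx_j.
Expand each term, using dx_k ∧ dx_i ∧ dx_j = sgn(permutation) dx_{(a)} ∧ dx_{(b)} ∧ dx_{(c)} with (a < b < c) sorted:
  d(4*x*z + 3*y^2) includes (∂/∂z)(4*x*z + 3*y^2) dz = (4*x) dz, which multiplied by dx ∧ dy gives (4*x) dx ∧ dy ∧ dz
Collecting like 3-forms: d(omega) = (4*x) dx ∧ dy ∧ dz.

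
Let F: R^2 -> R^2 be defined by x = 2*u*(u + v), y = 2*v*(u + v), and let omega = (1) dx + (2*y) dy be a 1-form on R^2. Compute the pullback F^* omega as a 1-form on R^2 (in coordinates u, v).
F^* omega = (8*u*v^2 + 4*u + 8*v^3 + 2*v) du + (8*u^2*v + 24*u*v^2 + 2*u + 16*v^3) dv

Using F^*(f dg) = (f ∘ F) d(g ∘ F), substitute each coordinate x_i by F_i(u, v) in f_i, and replace dx_i by d F_i = (∂F_i/∂u) du + (∂F_i/∂v) dv.
  For the x component: f_1(F) = 1; d F_1 = (4*u + 2*v) du + (2*u) dv
  For the y component: f_2(F) = 4*v*(u + v); d F_2 = (2*v) du + (2*u + 4*v) dv
Combining and collecting du, dv coefficients:
  coeff of du: 8*u*v^2 + 4*u + 8*v^3 + 2*v
  coeff of dv: 8*u^2*v + 24*u*v^2 + 2*u + 16*v^3
F^* omega = (8*u*v^2 + 4*u + 8*v^3 + 2*v) du + (8*u^2*v + 24*u*v^2 + 2*u + 16*v^3) dv.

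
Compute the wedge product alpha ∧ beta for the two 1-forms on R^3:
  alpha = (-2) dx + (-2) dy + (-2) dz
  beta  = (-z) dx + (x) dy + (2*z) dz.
alpha ∧ beta = (-2*x - 2*z) dx ∧ dy + (-6*z) dx ∧ dz + (2*x - 4*z) dy ∧ dz

Distribute the wedge, using dx_i ∧ dx_j = -dx_j ∧ dx_i and dx_i ∧ dx_i = 0. For each pair (i, j) with i < j, the coefficient of dx_i ∧ dx_j in alpha ∧ beta is (alpha_i * beta_j - alpha_j * beta_i). Collecting: alpha ∧ beta = (-2*x - 2*z) dx ∧ dy + (-6*z) dx ∧ dz + (2*x - 4*z) dy ∧ dz.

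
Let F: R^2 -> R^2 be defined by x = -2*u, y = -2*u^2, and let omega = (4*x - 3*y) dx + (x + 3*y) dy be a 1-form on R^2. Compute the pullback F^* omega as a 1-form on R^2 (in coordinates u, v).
F^* omega = (4*u*(6*u^2 - u + 4)) du

Using F^*(f dg) = (f ∘ F) d(g ∘ F), substitute each coordinate x_i by F_i(u, v) in f_i, and replace dx_i by d F_i = (∂F_i/∂u) du + (∂F_i/∂v) dv.
  For the x component: f_1(F) = 2*u*(3*u - 4); d F_1 = (-2) du + (0) dv
  For the y component: f_2(F) = 2*u*(-3*u - 1); d F_2 = (-4*u) du + (0) dv
Combining and collecting du, dv coefficients:
  coeff of du: 4*u*(6*u^2 - u + 4)
  coeff of dv: 0
F^* omega = (4*u*(6*u^2 - u + 4)) du.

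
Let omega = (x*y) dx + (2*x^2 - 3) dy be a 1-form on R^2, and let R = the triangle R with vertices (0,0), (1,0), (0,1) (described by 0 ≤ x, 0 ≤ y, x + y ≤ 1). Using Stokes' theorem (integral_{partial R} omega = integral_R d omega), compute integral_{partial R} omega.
integral_(partial R) omega = 1/2

Stokes: integral_partial_R omega = integral_R d omega with d omega = (∂Q/∂x - ∂P/∂y) dx ∧ dy.
  ∂Q/∂x = 4*x
  ∂P/∂y = x
  integrand = ∂Q/∂x - ∂P/∂y = 3*x.
Integrating over R: integral_0^1 integral_0^{1-x} (3*x) dy dx = 1/2.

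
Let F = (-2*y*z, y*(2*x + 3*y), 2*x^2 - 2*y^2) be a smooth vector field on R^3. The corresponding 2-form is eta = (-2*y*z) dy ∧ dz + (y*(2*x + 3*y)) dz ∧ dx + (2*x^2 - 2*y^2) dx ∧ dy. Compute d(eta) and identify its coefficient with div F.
d(eta) = (2*x + 6*y) dx ∧ dy ∧ dz; div F = 2*x + 6*y

For a 2-form in R^3 of the form above, applying d gives a 3-form with coefficient ∂P/∂x + ∂Q/∂y + ∂R/∂z:
  ∂P/∂x = 0
  ∂Q/∂y = 2*x + 6*y
  ∂R/∂z = 0
Sum = 2*x + 6*y, which is exactly div F.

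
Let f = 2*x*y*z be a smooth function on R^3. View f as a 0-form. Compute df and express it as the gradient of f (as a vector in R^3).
df = (2*y*z) dx + (2*x*z) dy + (2*x*y) dz; grad f = (2*y*z, 2*x*z, 2*x*y)

For a 0-form f, d f = (∂f/∂x) dx + (∂f/∂y) dy + (∂f/∂z) dz. The components of the vector representation are exactly the entries of grad f in Cartesian coordinates:
  ∂f/∂x = 2*y*z
  ∂f/∂y = 2*x*z
  ∂f/∂z = 2*x*y.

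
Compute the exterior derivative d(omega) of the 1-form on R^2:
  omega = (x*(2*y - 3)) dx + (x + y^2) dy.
d(omega) = (1 - 2*x) dx ∧ dy

For a 1-form omega = sum_i f_i dx_i, the exterior derivative is
  d(omega) = sum_{i < j} (∂f_j/∂x_i - ∂f_i/∂x_j) dx_i ∧ dx_j.
  coefficient of dx ∧ dy: ∂f_2/∂x - ∂f_1/∂y = ∂(x + y^2)/∂x - ∂(x*(2*y - 3))/∂y = 1 - 2*x
Assembling: d(omega) = (1 - 2*x) dx ∧ dy.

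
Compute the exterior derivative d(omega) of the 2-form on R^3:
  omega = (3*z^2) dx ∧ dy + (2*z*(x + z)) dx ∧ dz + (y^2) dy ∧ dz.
d(omega) = (6*z) dx ∧ dy ∧ dz

For a 2-form omega = sum_{i<j} g_{ij} dx_i ∧ dx_j, the exterior derivative is
  d(omega) = sum_{i<j} d(g_{ij}) ∧ dx_i ∧ dx_j = sum_{i<j, k} (∂g_{ij}/∂x_k) dx_k ∧ dx_i ∧ dx_j.
Expand each term, using dx_k ∧ dx_i ∧ dx_j = sgn(permutation) dx_{(a)} ∧ dx_{(b)} ∧ dx_{(c)} with (a < b < c) sorted:
  d(3*z^2) includes (∂/∂z)(3*z^2) dz = (6*z) dz, which multiplied by dx ∧ dy gives (6*z) dx ∧ dy ∧ dz
Collecting like 3-forms: d(omega) = (6*z) dx ∧ dy ∧ dz.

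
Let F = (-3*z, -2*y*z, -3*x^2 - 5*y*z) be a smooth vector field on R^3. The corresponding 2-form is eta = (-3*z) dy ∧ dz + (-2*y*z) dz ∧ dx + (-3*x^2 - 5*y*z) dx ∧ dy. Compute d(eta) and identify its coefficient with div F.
d(eta) = (-5*y - 2*z) dx ∧ dy ∧ dz; div F = -5*y - 2*z

For a 2-form in R^3 of the form above, applying d gives a 3-form with coefficient ∂P/∂x + ∂Q/∂y + ∂R/∂z:
  ∂P/∂x = 0
  ∂Q/∂y = -2*z
  ∂R/∂z = -5*y
Sum = -5*y - 2*z, which is exactly div F.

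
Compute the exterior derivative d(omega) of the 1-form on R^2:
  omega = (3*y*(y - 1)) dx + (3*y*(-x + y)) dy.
d(omega) = (3 - 9*y) dx ∧ dy

For a 1-form omega = sum_i f_i dx_i, the exterior derivative is
  d(omega) = sum_{i < j} (∂f_j/∂x_i - ∂f_i/∂x_j) dx_i ∧ dx_j.
  coefficient of dx ∧ dy: ∂f_2/∂x - ∂f_1/∂y = ∂(3*y*(-x + y))/∂x - ∂(3*y*(y - 1))/∂y = 3 - 9*y
Assembling: d(omega) = (3 - 9*y) dx ∧ dy.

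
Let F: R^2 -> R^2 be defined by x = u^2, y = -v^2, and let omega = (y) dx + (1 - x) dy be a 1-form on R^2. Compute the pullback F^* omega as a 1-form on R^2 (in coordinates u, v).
F^* omega = (-2*u*v^2) du + (2*v*(u^2 - 1)) dv

Using F^*(f dg) = (f ∘ F) d(g ∘ F), substitute each coordinate x_i by F_i(u, v) in f_i, and replace dx_i by d F_i = (∂F_i/∂u) du + (∂F_i/∂v) dv.
  For the x component: f_1(F) = -v^2; d F_1 = (2*u) du + (0) dv
  For the y component: f_2(F) = 1 - u^2; d F_2 = (0) du + (-2*v) dv
Combining and collecting du, dv coefficients:
  coeff of du: -2*u*v^2
  coeff of dv: 2*v*(u^2 - 1)
F^* omega = (-2*u*v^2) du + (2*v*(u^2 - 1)) dv.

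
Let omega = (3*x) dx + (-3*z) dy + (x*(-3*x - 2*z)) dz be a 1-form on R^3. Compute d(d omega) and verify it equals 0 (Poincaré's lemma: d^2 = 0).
d(d omega) = 0

Step 1: d omega = sum_{i<j} (∂f_j/∂x_i - ∂f_i/∂x_j) dx_i ∧ dx_j:
  coeff of dx ∧ dy: 0
  coeff of dx ∧ dz: -6*x - 2*z
  coeff of dy ∧ dz: 3
Step 2: Apply d again to each 2-form coefficient. The only possible 3-form in R^3 is dx ∧ dy ∧ dz, with coefficient
  ∂(coeff of dy∧dz)/∂x - ∂(coeff of dx∧dz)/∂y + ∂(coeff of dx∧dy)/∂z
  = ∂/∂x (3) - ∂/∂y (-6*x - 2*z) + ∂/∂z (0).
Each of these terms simplifies to sums of mixed partials that cancel in pairs. The result is 0 (by equality of mixed partials for smooth functions — Schwarz / Clairaut).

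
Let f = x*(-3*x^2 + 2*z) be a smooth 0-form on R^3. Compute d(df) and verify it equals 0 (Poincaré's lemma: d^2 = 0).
d(df) = 0

Step 1: df = sum_i (∂f/∂x_i) dx_i = (-9*x^2 + 2*z) dx + (0) dy + (2*x) dz.
Step 2: Apply d again. Using the 1-form formula, the coefficient of dx ∧ dy in d(df) is ∂^2 f/∂x ∂y - ∂^2 f/∂y ∂x = (0) - (0) = 0 (equality of mixed partials for smooth f).
Similarly for dx ∧ dz and dy ∧ dz — all coefficients vanish. So d(df) = 0.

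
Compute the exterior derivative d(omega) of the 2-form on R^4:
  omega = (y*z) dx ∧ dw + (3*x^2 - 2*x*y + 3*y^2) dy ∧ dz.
d(omega) = (-z) dx ∧ dy ∧ dw + (-y) dx ∧ dz ∧ dw + (6*x - 2*y) dx ∧ dy ∧ dz

For a 2-form omega = sum_{i<j} g_{ij} dx_i ∧ dx_j, the exterior derivative is
  d(omega) = sum_{i<j} d(g_{ij}) ∧ dx_i ∧ dx_j = sum_{i<j, k} (∂g_{ij}/∂x_k) dx_k ∧ dx_i ∧ dx_j.
Expand each term, using dx_k ∧ dx_i ∧ dx_j = sgn(permutation) dx_{(a)} ∧ dx_{(b)} ∧ dx_{(c)} with (a < b < c) sorted:
  d(y*z) includes (∂/∂y)(y*z) dy = (z) dy, which multiplied by dx ∧ dw gives (-z) dx ∧ dy ∧ dw
  d(y*z) includes (∂/∂z)(y*z) dz = (y) dz, which multiplied by dx ∧ dw gives (-y) dx ∧ dz ∧ dw
  d(3*x^2 - 2*x*y + 3*y^2) includes (∂/∂x)(3*x^2 - 2*x*y + 3*y^2) dx = (6*x - 2*y) dx, which multiplied by dy ∧ dz gives (6*x - 2*y) dx ∧ dy ∧ dz
Collecting like 3-forms: d(omega) = (-z) dx ∧ dy ∧ dw + (-y) dx ∧ dz ∧ dw + (6*x - 2*y) dx ∧ dy ∧ dz.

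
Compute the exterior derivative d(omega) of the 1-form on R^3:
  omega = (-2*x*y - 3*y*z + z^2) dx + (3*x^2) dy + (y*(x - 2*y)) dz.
d(omega) = (8*x + 3*z) dx ∧ dy + (4*y - 2*z) dx ∧ dz + (x - 4*y) dy ∧ dz

For a 1-form omega = sum_i f_i dx_i, the exterior derivative is
  d(omega) = sum_{i < j} (∂f_j/∂x_i - ∂f_i/∂x_j) dx_i ∧ dx_j.
  coefficient of dx ∧ dy: ∂f_2/∂x - ∂f_1/∂y = ∂(3*x^2)/∂x - ∂(-2*x*y - 3*y*z + z^2)/∂y = 8*x + 3*z
  coefficient of dx ∧ dz: ∂f_3/∂x - ∂f_1/∂z = ∂(y*(x - 2*y))/∂x - ∂(-2*x*y - 3*y*z + z^2)/∂z = 4*y - 2*z
  coefficient of dy ∧ dz: ∂f_3/∂y - ∂f_2/∂z = ∂(y*(x - 2*y))/∂y - ∂(3*x^2)/∂z = x - 4*y
Assembling: d(omega) = (8*x + 3*z) dx ∧ dy + (4*y - 2*z) dx ∧ dz + (x - 4*y) dy ∧ dz.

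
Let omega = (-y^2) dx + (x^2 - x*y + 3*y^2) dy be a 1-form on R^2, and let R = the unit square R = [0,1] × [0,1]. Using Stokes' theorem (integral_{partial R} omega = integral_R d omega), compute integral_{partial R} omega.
integral_(partial R) omega = 3/2

Stokes: integral_partial_R omega = integral_R d omega with d omega = (∂Q/∂x - ∂P/∂y) dx ∧ dy.
  ∂Q/∂x = 2*x - y
  ∂P/∂y = -2*y
  integrand = ∂Q/∂x - ∂P/∂y = 2*x + y.
Integrating over R: integral_0^1 integral_0^1 (2*x + y) dx dy = 3/2.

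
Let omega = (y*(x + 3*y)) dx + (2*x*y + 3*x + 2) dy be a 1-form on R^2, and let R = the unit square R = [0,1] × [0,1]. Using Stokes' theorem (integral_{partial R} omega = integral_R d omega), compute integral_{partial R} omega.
integral_(partial R) omega = 1/2

Stokes: integral_partial_R omega = integral_R d omega with d omega = (∂Q/∂x - ∂P/∂y) dx ∧ dy.
  ∂Q/∂x = 2*y + 3
  ∂P/∂y = x + 6*y
  integrand = ∂Q/∂x - ∂P/∂y = -x - 4*y + 3.
Integrating over R: integral_0^1 integral_0^1 (-x - 4*y + 3) dx dy = 1/2.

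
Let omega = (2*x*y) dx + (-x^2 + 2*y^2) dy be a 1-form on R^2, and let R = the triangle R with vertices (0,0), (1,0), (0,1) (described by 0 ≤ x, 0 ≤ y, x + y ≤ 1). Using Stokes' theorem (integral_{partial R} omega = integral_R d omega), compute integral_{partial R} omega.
integral_(partial R) omega = -2/3

Stokes: integral_partial_R omega = integral_R d omega with d omega = (∂Q/∂x - ∂P/∂y) dx ∧ dy.
  ∂Q/∂x = -2*x
  ∂P/∂y = 2*x
  integrand = ∂Q/∂x - ∂P/∂y = -4*x.
Integrating over R: integral_0^1 integral_0^{1-x} (-4*x) dy dx = -2/3.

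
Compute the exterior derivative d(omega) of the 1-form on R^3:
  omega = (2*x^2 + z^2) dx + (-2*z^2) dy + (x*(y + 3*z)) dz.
d(omega) = (y + z) dx ∧ dz + (x + 4*z) dy ∧ dz

For a 1-form omega = sum_i f_i dx_i, the exterior derivative is
  d(omega) = sum_{i < j} (∂f_j/∂x_i - ∂f_i/∂x_j) dx_i ∧ dx_j.
  coefficient of dx ∧ dz: ∂f_3/∂x - ∂f_1/∂z = ∂(x*(y + 3*z))/∂x - ∂(2*x^2 + z^2)/∂z = y + z
  coefficient of dy ∧ dz: ∂f_3/∂y - ∂f_2/∂z = ∂(x*(y + 3*z))/∂y - ∂(-2*z^2)/∂z = x + 4*z
Assembling: d(omega) = (y + z) dx ∧ dz + (x + 4*z) dy ∧ dz.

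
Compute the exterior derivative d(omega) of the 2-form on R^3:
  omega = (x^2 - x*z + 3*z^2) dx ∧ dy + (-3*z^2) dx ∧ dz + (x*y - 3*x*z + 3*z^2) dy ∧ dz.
d(omega) = (-x + y + 3*z) dx ∧ dy ∧ dz

For a 2-form omega = sum_{i<j} g_{ij} dx_i ∧ dx_j, the exterior derivative is
  d(omega) = sum_{i<j} d(g_{ij}) ∧ dx_i ∧ dx_j = sum_{i<j, k} (∂g_{ij}/∂x_k) dx_k ∧ dx_i ∧ dx_j.
Expand each term, using dx_k ∧ dx_i ∧ dx_j = sgn(permutation) dx_{(a)} ∧ dx_{(b)} ∧ dx_{(c)} with (a < b < c) sorted:
  d(x^2 - x*z + 3*z^2) includes (∂/∂z)(x^2 - x*z + 3*z^2) dz = (-x + 6*z) dz, which multiplied by dx ∧ dy gives (-x + 6*z) dx ∧ dy ∧ dz
  d(x*y - 3*x*z + 3*z^2) includes (∂/∂x)(x*y - 3*x*z + 3*z^2) dx = (y - 3*z) dx, which multiplied by dy ∧ dz gives (y - 3*z) dx ∧ dy ∧ dz
Collecting like 3-forms: d(omega) = (-x + y + 3*z) dx ∧ dy ∧ dz.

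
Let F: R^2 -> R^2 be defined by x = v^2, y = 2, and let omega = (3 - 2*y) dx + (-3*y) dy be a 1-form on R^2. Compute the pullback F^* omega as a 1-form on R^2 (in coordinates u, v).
F^* omega = (-2*v) dv

Using F^*(f dg) = (f ∘ F) d(g ∘ F), substitute each coordinate x_i by F_i(u, v) in f_i, and replace dx_i by d F_i = (∂F_i/∂u) du + (∂F_i/∂v) dv.
  For the x component: f_1(F) = -1; d F_1 = (0) du + (2*v) dv
  For the y component: f_2(F) = -6; d F_2 = (0) du + (0) dv
Combining and collecting du, dv coefficients:
  coeff of du: 0
  coeff of dv: -2*v
F^* omega = (-2*v) dv.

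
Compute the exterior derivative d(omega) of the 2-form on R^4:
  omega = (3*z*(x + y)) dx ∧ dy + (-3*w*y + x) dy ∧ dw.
d(omega) = (3*x + 3*y) dx ∧ dy ∧ dz + (1) dx ∧ dy ∧ dw

For a 2-form omega = sum_{i<j} g_{ij} dx_i ∧ dx_j, the exterior derivative is
  d(omega) = sum_{i<j} d(g_{ij}) ∧ dx_i ∧ dx_j = sum_{i<j, k} (∂g_{ij}/∂x_k) dx_k ∧ dx_i ∧ dx_j.
Expand each term, using dx_k ∧ dx_i ∧ dx_j = sgn(permutation) dx_{(a)} ∧ dx_{(b)} ∧ dx_{(c)} with (a < b < c) sorted:
  d(3*z*(x + y)) includes (∂/∂z)(3*z*(x + y)) dz = (3*x + 3*y) dz, which multiplied by dx ∧ dy gives (3*x + 3*y) dx ∧ dy ∧ dz
  d(-3*w*y + x) includes (∂/∂x)(-3*w*y + x) dx = (1) dx, which multiplied by dy ∧ dw gives (1) dx ∧ dy ∧ dw
Collecting like 3-forms: d(omega) = (3*x + 3*y) dx ∧ dy ∧ dz + (1) dx ∧ dy ∧ dw.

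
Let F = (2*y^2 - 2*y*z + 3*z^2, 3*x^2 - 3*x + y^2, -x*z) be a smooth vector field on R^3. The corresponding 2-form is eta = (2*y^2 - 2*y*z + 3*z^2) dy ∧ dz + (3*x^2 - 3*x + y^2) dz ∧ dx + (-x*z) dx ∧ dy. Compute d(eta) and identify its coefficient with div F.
d(eta) = (-x + 2*y) dx ∧ dy ∧ dz; div F = -x + 2*y

For a 2-form in R^3 of the form above, applying d gives a 3-form with coefficient ∂P/∂x + ∂Q/∂y + ∂R/∂z:
  ∂P/∂x = 0
  ∂Q/∂y = 2*y
  ∂R/∂z = -x
Sum = -x + 2*y, which is exactly div F.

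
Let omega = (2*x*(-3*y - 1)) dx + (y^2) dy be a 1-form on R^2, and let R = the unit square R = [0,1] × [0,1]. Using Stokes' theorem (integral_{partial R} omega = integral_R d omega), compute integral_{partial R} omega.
integral_(partial R) omega = 3

Stokes: integral_partial_R omega = integral_R d omega with d omega = (∂Q/∂x - ∂P/∂y) dx ∧ dy.
  ∂Q/∂x = 0
  ∂P/∂y = -6*x
  integrand = ∂Q/∂x - ∂P/∂y = 6*x.
Integrating over R: integral_0^1 integral_0^1 (6*x) dx dy = 3.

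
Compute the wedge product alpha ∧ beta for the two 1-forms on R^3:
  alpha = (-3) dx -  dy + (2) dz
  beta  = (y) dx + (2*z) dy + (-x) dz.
alpha ∧ beta = (y - 6*z) dx ∧ dy + (3*x - 2*y) dx ∧ dz + (x - 4*z) dy ∧ dz

Distribute the wedge, using dx_i ∧ dx_j = -dx_j ∧ dx_i and dx_i ∧ dx_i = 0. For each pair (i, j) with i < j, the coefficient of dx_i ∧ dx_j in alpha ∧ beta is (alpha_i * beta_j - alpha_j * beta_i). Collecting: alpha ∧ beta = (y - 6*z) dx ∧ dy + (3*x - 2*y) dx ∧ dz + (x - 4*z) dy ∧ dz.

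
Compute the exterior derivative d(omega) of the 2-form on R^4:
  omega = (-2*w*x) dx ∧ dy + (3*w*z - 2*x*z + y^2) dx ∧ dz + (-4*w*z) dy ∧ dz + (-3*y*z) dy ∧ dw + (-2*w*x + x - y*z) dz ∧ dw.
d(omega) = (-2*x) dx ∧ dy ∧ dw + (-2*y) dx ∧ dy ∧ dz + (-2*w + 3*z + 1) dx ∧ dz ∧ dw + (3*y - 5*z) dy ∧ dz ∧ dw

For a 2-form omega = sum_{i<j} g_{ij} dx_i ∧ dx_j, the exterior derivative is
  d(omega) = sum_{i<j} d(g_{ij}) ∧ dx_i ∧ dx_j = sum_{i<j, k} (∂g_{ij}/∂x_k) dx_k ∧ dx_i ∧ dx_j.
Expand each term, using dx_k ∧ dx_i ∧ dx_j = sgn(permutation) dx_{(a)} ∧ dx_{(b)} ∧ dx_{(c)} with (a < b < c) sorted:
  d(-2*w*x) includes (∂/∂w)(-2*w*x) dw = (-2*x) dw, which multiplied by dx ∧ dy gives (-2*x) dx ∧ dy ∧ dw
  d(3*w*z - 2*x*z + y^2) includes (∂/∂y)(3*w*z - 2*x*z + y^2) dy = (2*y) dy, which multiplied by dx ∧ dz gives (-2*y) dx ∧ dy ∧ dz
  d(3*w*z - 2*x*z + y^2) includes (∂/∂w)(3*w*z - 2*x*z + y^2) dw = (3*z) dw, which multiplied by dx ∧ dz gives (3*z) dx ∧ dz ∧ dw
  d(-4*w*z) includes (∂/∂w)(-4*w*z) dw = (-4*z) dw, which multiplied by dy ∧ dz gives (-4*z) dy ∧ dz ∧ dw
  d(-3*y*z) includes (∂/∂z)(-3*y*z) dz = (-3*y) dz, which multiplied by dy ∧ dw gives (3*y) dy ∧ dz ∧ dw
  d(-2*w*x + x - y*z) includes (∂/∂x)(-2*w*x + x - y*z) dx = (1 - 2*w) dx, which multiplied by dz ∧ dw gives (1 - 2*w) dx ∧ dz ∧ dw
  d(-2*w*x + x - y*z) includes (∂/∂y)(-2*w*x + x - y*z) dy = (-z) dy, which multiplied by dz ∧ dw gives (-z) dy ∧ dz ∧ dw
Collecting like 3-forms: d(omega) = (-2*x) dx ∧ dy ∧ dw + (-2*y) dx ∧ dy ∧ dz + (-2*w + 3*z + 1) dx ∧ dz ∧ dw + (3*y - 5*z) dy ∧ dz ∧ dw.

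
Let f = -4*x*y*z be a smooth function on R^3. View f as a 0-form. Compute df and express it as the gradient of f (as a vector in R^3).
df = (-4*y*z) dx + (-4*x*z) dy + (-4*x*y) dz; grad f = (-4*y*z, -4*x*z, -4*x*y)

For a 0-form f, d f = (∂f/∂x) dx + (∂f/∂y) dy + (∂f/∂z) dz. The components of the vector representation are exactly the entries of grad f in Cartesian coordinates:
  ∂f/∂x = -4*y*z
  ∂f/∂y = -4*x*z
  ∂f/∂z = -4*x*y.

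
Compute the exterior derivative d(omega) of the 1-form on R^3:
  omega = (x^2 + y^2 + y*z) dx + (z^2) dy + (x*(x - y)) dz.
d(omega) = (-2*y - z) dx ∧ dy + (2*x - 2*y) dx ∧ dz + (-x - 2*z) dy ∧ dz

For a 1-form omega = sum_i f_i dx_i, the exterior derivative is
  d(omega) = sum_{i < j} (∂f_j/∂x_i - ∂f_i/∂x_j) dx_i ∧ dx_j.
  coefficient of dx ∧ dy: ∂f_2/∂x - ∂f_1/∂y = ∂(z^2)/∂x - ∂(x^2 + y^2 + y*z)/∂y = -2*y - z
  coefficient of dx ∧ dz: ∂f_3/∂x - ∂f_1/∂z = ∂(x*(x - y))/∂x - ∂(x^2 + y^2 + y*z)/∂z = 2*x - 2*y
  coefficient of dy ∧ dz: ∂f_3/∂y - ∂f_2/∂z = ∂(x*(x - y))/∂y - ∂(z^2)/∂z = -x - 2*z
Assembling: d(omega) = (-2*y - z) dx ∧ dy + (2*x - 2*y) dx ∧ dz + (-x - 2*z) dy ∧ dz.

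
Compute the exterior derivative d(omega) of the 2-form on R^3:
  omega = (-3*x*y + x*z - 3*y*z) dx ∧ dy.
d(omega) = (x - 3*y) dx ∧ dy ∧ dz

For a 2-form omega = sum_{i<j} g_{ij} dx_i ∧ dx_j, the exterior derivative is
  d(omega) = sum_{i<j} d(g_{ij}) ∧ dx_i ∧ dx_j = sum_{i<j, k} (∂g_{ij}/∂x_k) dx_k ∧ dx_i ∧ dx_j.
Expand each term, using dx_k ∧ dx_i ∧ dx_j = sgn(permutation) dx_{(a)} ∧ dx_{(b)} ∧ dx_{(c)} with (a < b < c) sorted:
  d(-3*x*y + x*z - 3*y*z) includes (∂/∂z)(-3*x*y + x*z - 3*y*z) dz = (x - 3*y) dz, which multiplied by dx ∧ dy gives (x - 3*y) dx ∧ dy ∧ dz
Collecting like 3-forms: d(omega) = (x - 3*y) dx ∧ dy ∧ dz.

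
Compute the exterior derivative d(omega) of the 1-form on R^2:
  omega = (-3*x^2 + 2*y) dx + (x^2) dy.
d(omega) = (2*x - 2) dx ∧ dy

For a 1-form omega = sum_i f_i dx_i, the exterior derivative is
  d(omega) = sum_{i < j} (∂f_j/∂x_i - ∂f_i/∂x_j) dx_i ∧ dx_j.
  coefficient of dx ∧ dy: ∂f_2/∂x - ∂f_1/∂y = ∂(x^2)/∂x - ∂(-3*x^2 + 2*y)/∂y = 2*x - 2
Assembling: d(omega) = (2*x - 2) dx ∧ dy.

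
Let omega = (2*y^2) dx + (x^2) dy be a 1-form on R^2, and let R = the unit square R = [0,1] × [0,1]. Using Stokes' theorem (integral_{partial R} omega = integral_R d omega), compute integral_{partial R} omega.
integral_(partial R) omega = -1

Stokes: integral_partial_R omega = integral_R d omega with d omega = (∂Q/∂x - ∂P/∂y) dx ∧ dy.
  ∂Q/∂x = 2*x
  ∂P/∂y = 4*y
  integrand = ∂Q/∂x - ∂P/∂y = 2*x - 4*y.
Integrating over R: integral_0^1 integral_0^1 (2*x - 4*y) dx dy = -1.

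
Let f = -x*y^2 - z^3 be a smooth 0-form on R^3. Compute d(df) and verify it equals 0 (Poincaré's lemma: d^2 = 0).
d(df) = 0

Step 1: df = sum_i (∂f/∂x_i) dx_i = (-y^2) dx + (-2*x*y) dy + (-3*z^2) dz.
Step 2: Apply d again. Using the 1-form formula, the coefficient of dx ∧ dy in d(df) is ∂^2 f/∂x ∂y - ∂^2 f/∂y ∂x = (-2*y) - (-2*y) = 0 (equality of mixed partials for smooth f).
Similarly for dx ∧ dz and dy ∧ dz — all coefficients vanish. So d(df) = 0.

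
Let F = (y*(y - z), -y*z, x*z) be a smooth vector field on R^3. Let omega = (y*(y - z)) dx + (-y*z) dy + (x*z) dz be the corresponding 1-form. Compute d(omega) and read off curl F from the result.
d(omega) = (y) dy ∧ dz + (-y - z) dz ∧ dx + (-2*y + z) dx ∧ dy; curl F = (y, -y - z, -2*y + z)

d omega = sum_{i<j} (∂f_j/∂x_i - ∂f_i/∂x_j) dx_i ∧ dx_j. Under the identification (dy ∧ dz, dz ∧ dx, dx ∧ dy) ↔ (e_x, e_y, e_z), the coefficients are exactly the components of curl F. Compute:
  ∂R/∂y - ∂Q/∂z = (0) - (-y) = y
  ∂P/∂z - ∂R/∂x = (-y) - (z) = -y - z
  ∂Q/∂x - ∂P/∂y = (0) - (2*y - z) = -2*y + z.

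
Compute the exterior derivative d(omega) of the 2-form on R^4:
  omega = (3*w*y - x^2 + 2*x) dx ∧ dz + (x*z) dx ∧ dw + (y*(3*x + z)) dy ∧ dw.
d(omega) = (-3*w) dx ∧ dy ∧ dz + (-x + 3*y) dx ∧ dz ∧ dw + (3*y) dx ∧ dy ∧ dw + (-y) dy ∧ dz ∧ dw

For a 2-form omega = sum_{i<j} g_{ij} dx_i ∧ dx_j, the exterior derivative is
  d(omega) = sum_{i<j} d(g_{ij}) ∧ dx_i ∧ dx_j = sum_{i<j, k} (∂g_{ij}/∂x_k) dx_k ∧ dx_i ∧ dx_j.
Expand each term, using dx_k ∧ dx_i ∧ dx_j = sgn(permutation) dx_{(a)} ∧ dx_{(b)} ∧ dx_{(c)} with (a < b < c) sorted:
  d(3*w*y - x^2 + 2*x) includes (∂/∂y)(3*w*y - x^2 + 2*x) dy = (3*w) dy, which multiplied by dx ∧ dz gives (-3*w) dx ∧ dy ∧ dz
  d(3*w*y - x^2 + 2*x) includes (∂/∂w)(3*w*y - x^2 + 2*x) dw = (3*y) dw, which multiplied by dx ∧ dz gives (3*y) dx ∧ dz ∧ dw
  d(x*z) includes (∂/∂z)(x*z) dz = (x) dz, which multiplied by dx ∧ dw gives (-x) dx ∧ dz ∧ dw
  d(y*(3*x + z)) includes (∂/∂x)(y*(3*x + z)) dx = (3*y) dx, which multiplied by dy ∧ dw gives (3*y) dx ∧ dy ∧ dw
  d(y*(3*x + z)) includes (∂/∂z)(y*(3*x + z)) dz = (y) dz, which multiplied by dy ∧ dw gives (-y) dy ∧ dz ∧ dw
Collecting like 3-forms: d(omega) = (-3*w) dx ∧ dy ∧ dz + (-x + 3*y) dx ∧ dz ∧ dw + (3*y) dx ∧ dy ∧ dw + (-y) dy ∧ dz ∧ dw.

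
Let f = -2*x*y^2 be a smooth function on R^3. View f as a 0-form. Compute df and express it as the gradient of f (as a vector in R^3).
df = (-2*y^2) dx + (-4*x*y) dy + (0) dz; grad f = (-2*y^2, -4*x*y, 0)

For a 0-form f, d f = (∂f/∂x) dx + (∂f/∂y) dy + (∂f/∂z) dz. The components of the vector representation are exactly the entries of grad f in Cartesian coordinates:
  ∂f/∂x = -2*y^2
  ∂f/∂y = -4*x*y
  ∂f/∂z = 0.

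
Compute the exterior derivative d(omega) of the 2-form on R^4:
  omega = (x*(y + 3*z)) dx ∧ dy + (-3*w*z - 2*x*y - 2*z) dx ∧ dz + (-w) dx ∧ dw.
d(omega) = (5*x) dx ∧ dy ∧ dz + (-3*z) dx ∧ dz ∧ dw

For a 2-form omega = sum_{i<j} g_{ij} dx_i ∧ dx_j, the exterior derivative is
  d(omega) = sum_{i<j} d(g_{ij}) ∧ dx_i ∧ dx_j = sum_{i<j, k} (∂g_{ij}/∂x_k) dx_k ∧ dx_i ∧ dx_j.
Expand each term, using dx_k ∧ dx_i ∧ dx_j = sgn(permutation) dx_{(a)} ∧ dx_{(b)} ∧ dx_{(c)} with (a < b < c) sorted:
  d(x*(y + 3*z)) includes (∂/∂z)(x*(y + 3*z)) dz = (3*x) dz, which multiplied by dx ∧ dy gives (3*x) dx ∧ dy ∧ dz
  d(-3*w*z - 2*x*y - 2*z) includes (∂/∂y)(-3*w*z - 2*x*y - 2*z) dy = (-2*x) dy, which multiplied by dx ∧ dz gives (2*x) dx ∧ dy ∧ dz
  d(-3*w*z - 2*x*y - 2*z) includes (∂/∂w)(-3*w*z - 2*x*y - 2*z) dw = (-3*z) dw, which multiplied by dx ∧ dz gives (-3*z) dx ∧ dz ∧ dw
Collecting like 3-forms: d(omega) = (5*x) dx ∧ dy ∧ dz + (-3*z) dx ∧ dz ∧ dw.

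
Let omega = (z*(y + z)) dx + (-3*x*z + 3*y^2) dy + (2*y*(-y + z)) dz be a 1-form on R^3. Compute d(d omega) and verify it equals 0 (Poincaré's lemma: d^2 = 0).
d(d omega) = 0

Step 1: d omega = sum_{i<j} (∂f_j/∂x_i - ∂f_i/∂x_j) dx_i ∧ dx_j:
  coeff of dx ∧ dy: -4*z
  coeff of dx ∧ dz: -y - 2*z
  coeff of dy ∧ dz: 3*x - 4*y + 2*z
Step 2: Apply d again to each 2-form coefficient. The only possible 3-form in R^3 is dx ∧ dy ∧ dz, with coefficient
  ∂(coeff of dy∧dz)/∂x - ∂(coeff of dx∧dz)/∂y + ∂(coeff of dx∧dy)/∂z
  = ∂/∂x (3*x - 4*y + 2*z) - ∂/∂y (-y - 2*z) + ∂/∂z (-4*z).
Each of these terms simplifies to sums of mixed partials that cancel in pairs. The result is 0 (by equality of mixed partials for smooth functions — Schwarz / Clairaut).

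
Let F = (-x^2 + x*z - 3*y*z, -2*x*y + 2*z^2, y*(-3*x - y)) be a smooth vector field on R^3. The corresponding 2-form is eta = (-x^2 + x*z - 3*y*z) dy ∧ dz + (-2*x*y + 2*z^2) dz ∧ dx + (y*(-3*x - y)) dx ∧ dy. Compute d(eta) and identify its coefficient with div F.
d(eta) = (-4*x + z) dx ∧ dy ∧ dz; div F = -4*x + z

For a 2-form in R^3 of the form above, applying d gives a 3-form with coefficient ∂P/∂x + ∂Q/∂y + ∂R/∂z:
  ∂P/∂x = -2*x + z
  ∂Q/∂y = -2*x
  ∂R/∂z = 0
Sum = -4*x + z, which is exactly div F.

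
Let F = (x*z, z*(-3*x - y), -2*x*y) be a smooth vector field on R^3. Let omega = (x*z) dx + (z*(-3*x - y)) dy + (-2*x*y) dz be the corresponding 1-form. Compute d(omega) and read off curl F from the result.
d(omega) = (x + y) dy ∧ dz + (x + 2*y) dz ∧ dx + (-3*z) dx ∧ dy; curl F = (x + y, x + 2*y, -3*z)

d omega = sum_{i<j} (∂f_j/∂x_i - ∂f_i/∂x_j) dx_i ∧ dx_j. Under the identification (dy ∧ dz, dz ∧ dx, dx ∧ dy) ↔ (e_x, e_y, e_z), the coefficients are exactly the components of curl F. Compute:
  ∂R/∂y - ∂Q/∂z = (-2*x) - (-3*x - y) = x + y
  ∂P/∂z - ∂R/∂x = (x) - (-2*y) = x + 2*y
  ∂Q/∂x - ∂P/∂y = (-3*z) - (0) = -3*z.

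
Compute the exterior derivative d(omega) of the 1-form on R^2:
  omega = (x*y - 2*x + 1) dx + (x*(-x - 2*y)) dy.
d(omega) = (-3*x - 2*y) dx ∧ dy

For a 1-form omega = sum_i f_i dx_i, the exterior derivative is
  d(omega) = sum_{i < j} (∂f_j/∂x_i - ∂f_i/∂x_j) dx_i ∧ dx_j.
  coefficient of dx ∧ dy: ∂f_2/∂x - ∂f_1/∂y = ∂(x*(-x - 2*y))/∂x - ∂(x*y - 2*x + 1)/∂y = -3*x - 2*y
Assembling: d(omega) = (-3*x - 2*y) dx ∧ dy.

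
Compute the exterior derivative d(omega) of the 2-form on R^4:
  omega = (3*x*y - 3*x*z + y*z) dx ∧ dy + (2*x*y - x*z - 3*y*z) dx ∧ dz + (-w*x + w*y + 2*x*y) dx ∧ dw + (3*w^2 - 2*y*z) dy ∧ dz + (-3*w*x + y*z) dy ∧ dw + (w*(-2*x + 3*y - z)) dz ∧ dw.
d(omega) = (-5*x + y + 3*z) dx ∧ dy ∧ dz + (-4*w - 2*x) dx ∧ dy ∧ dw + (9*w - y) dy ∧ dz ∧ dw + (-2*w) dx ∧ dz ∧ dw

For a 2-form omega = sum_{i<j} g_{ij} dx_i ∧ dx_j, the exterior derivative is
  d(omega) = sum_{i<j} d(g_{ij}) ∧ dx_i ∧ dx_j = sum_{i<j, k} (∂g_{ij}/∂x_k) dx_k ∧ dx_i ∧ dx_j.
Expand each term, using dx_k ∧ dx_i ∧ dx_j = sgn(permutation) dx_{(a)} ∧ dx_{(b)} ∧ dx_{(c)} with (a < b < c) sorted:
  d(3*x*y - 3*x*z + y*z) includes (∂/∂z)(3*x*y - 3*x*z + y*z) dz = (-3*x + y) dz, which multiplied by dx ∧ dy gives (-3*x + y) dx ∧ dy ∧ dz
  d(2*x*y - x*z - 3*y*z) includes (∂/∂y)(2*x*y - x*z - 3*y*z) dy = (2*x - 3*z) dy, which multiplied by dx ∧ dz gives (-2*x + 3*z) dx ∧ dy ∧ dz
  d(-w*x + w*y + 2*x*y) includes (∂/∂y)(-w*x + w*y + 2*x*y) dy = (w + 2*x) dy, which multiplied by dx ∧ dw gives (-w - 2*x) dx ∧ dy ∧ dw
  d(3*w^2 - 2*y*z) includes (∂/∂w)(3*w^2 - 2*y*z) dw = (6*w) dw, which multiplied by dy ∧ dz gives (6*w) dy ∧ dz ∧ dw
  d(-3*w*x + y*z) includes (∂/∂x)(-3*w*x + y*z) dx = (-3*w) dx, which multiplied by dy ∧ dw gives (-3*w) dx ∧ dy ∧ dw
  d(-3*w*x + y*z) includes (∂/∂z)(-3*w*x + y*z) dz = (y) dz, which multiplied by dy ∧ dw gives (-y) dy ∧ dz ∧ dw
  d(w*(-2*x + 3*y - z)) includes (∂/∂x)(w*(-2*x + 3*y - z)) dx = (-2*w) dx, which multiplied by dz ∧ dw gives (-2*w) dx ∧ dz ∧ dw
  d(w*(-2*x + 3*y - z)) includes (∂/∂y)(w*(-2*x + 3*y - z)) dy = (3*w) dy, which multiplied by dz ∧ dw gives (3*w) dy ∧ dz ∧ dw
Collecting like 3-forms: d(omega) = (-5*x + y + 3*z) dx ∧ dy ∧ dz + (-4*w - 2*x) dx ∧ dy ∧ dw + (9*w - y) dy ∧ dz ∧ dw + (-2*w) dx ∧ dz ∧ dw.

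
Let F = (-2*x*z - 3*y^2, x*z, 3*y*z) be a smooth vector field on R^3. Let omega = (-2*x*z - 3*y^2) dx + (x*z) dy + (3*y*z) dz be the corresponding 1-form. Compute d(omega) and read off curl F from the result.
d(omega) = (-x + 3*z) dy ∧ dz + (-2*x) dz ∧ dx + (6*y + z) dx ∧ dy; curl F = (-x + 3*z, -2*x, 6*y + z)

d omega = sum_{i<j} (∂f_j/∂x_i - ∂f_i/∂x_j) dx_i ∧ dx_j. Under the identification (dy ∧ dz, dz ∧ dx, dx ∧ dy) ↔ (e_x, e_y, e_z), the coefficients are exactly the components of curl F. Compute:
  ∂R/∂y - ∂Q/∂z = (3*z) - (x) = -x + 3*z
  ∂P/∂z - ∂R/∂x = (-2*x) - (0) = -2*x
  ∂Q/∂x - ∂P/∂y = (z) - (-6*y) = 6*y + z.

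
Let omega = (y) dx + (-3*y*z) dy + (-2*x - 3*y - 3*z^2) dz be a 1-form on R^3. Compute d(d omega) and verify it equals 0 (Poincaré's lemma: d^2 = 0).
d(d omega) = 0

Step 1: d omega = sum_{i<j} (∂f_j/∂x_i - ∂f_i/∂x_j) dx_i ∧ dx_j:
  coeff of dx ∧ dy: -1
  coeff of dx ∧ dz: -2
  coeff of dy ∧ dz: 3*y - 3
Step 2: Apply d again to each 2-form coefficient. The only possible 3-form in R^3 is dx ∧ dy ∧ dz, with coefficient
  ∂(coeff of dy∧dz)/∂x - ∂(coeff of dx∧dz)/∂y + ∂(coeff of dx∧dy)/∂z
  = ∂/∂x (3*y - 3) - ∂/∂y (-2) + ∂/∂z (-1).
Each of these terms simplifies to sums of mixed partials that cancel in pairs. The result is 0 (by equality of mixed partials for smooth functions — Schwarz / Clairaut).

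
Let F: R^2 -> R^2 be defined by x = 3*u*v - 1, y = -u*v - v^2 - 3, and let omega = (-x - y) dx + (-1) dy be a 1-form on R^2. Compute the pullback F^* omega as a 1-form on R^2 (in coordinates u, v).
F^* omega = (v*(-6*u*v + 3*v^2 + 13)) du + (-6*u^2*v + 3*u*v^2 + 13*u + 2*v) dv

Using F^*(f dg) = (f ∘ F) d(g ∘ F), substitute each coordinate x_i by F_i(u, v) in f_i, and replace dx_i by d F_i = (∂F_i/∂u) du + (∂F_i/∂v) dv.
  For the x component: f_1(F) = -2*u*v + v^2 + 4; d F_1 = (3*v) du + (3*u) dv
  For the y component: f_2(F) = -1; d F_2 = (-v) du + (-u - 2*v) dv
Combining and collecting du, dv coefficients:
  coeff of du: v*(-6*u*v + 3*v^2 + 13)
  coeff of dv: -6*u^2*v + 3*u*v^2 + 13*u + 2*v
F^* omega = (v*(-6*u*v + 3*v^2 + 13)) du + (-6*u^2*v + 3*u*v^2 + 13*u + 2*v) dv.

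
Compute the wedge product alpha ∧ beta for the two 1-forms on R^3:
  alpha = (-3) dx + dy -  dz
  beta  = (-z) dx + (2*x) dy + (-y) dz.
alpha ∧ beta = (-6*x + z) dx ∧ dy + (3*y - z) dx ∧ dz + (2*x - y) dy ∧ dz

Distribute the wedge, using dx_i ∧ dx_j = -dx_j ∧ dx_i and dx_i ∧ dx_i = 0. For each pair (i, j) with i < j, the coefficient of dx_i ∧ dx_j in alpha ∧ beta is (alpha_i * beta_j - alpha_j * beta_i). Collecting: alpha ∧ beta = (-6*x + z) dx ∧ dy + (3*y - z) dx ∧ dz + (2*x - y) dy ∧ dz.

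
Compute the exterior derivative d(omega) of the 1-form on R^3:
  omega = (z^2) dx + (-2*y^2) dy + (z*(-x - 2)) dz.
d(omega) = (-3*z) dx ∧ dz

For a 1-form omega = sum_i f_i dx_i, the exterior derivative is
  d(omega) = sum_{i < j} (∂f_j/∂x_i - ∂f_i/∂x_j) dx_i ∧ dx_j.
  coefficient of dx ∧ dz: ∂f_3/∂x - ∂f_1/∂z = ∂(z*(-x - 2))/∂x - ∂(z^2)/∂z = -3*z
Assembling: d(omega) = (-3*z) dx ∧ dz.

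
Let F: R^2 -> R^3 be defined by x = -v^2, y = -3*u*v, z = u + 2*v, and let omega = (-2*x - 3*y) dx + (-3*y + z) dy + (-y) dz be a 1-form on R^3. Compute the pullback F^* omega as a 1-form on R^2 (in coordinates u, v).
F^* omega = (v^2*(-27*u - 6)) du + (-27*u^2*v - 3*u^2 - 18*u*v^2 - 4*v^3) dv

Using F^*(f dg) = (f ∘ F) d(g ∘ F), substitute each coordinate x_i by F_i(u, v) in f_i, and replace dx_i by d F_i = (∂F_i/∂u) du + (∂F_i/∂v) dv.
  For the x component: f_1(F) = v*(9*u + 2*v); d F_1 = (0) du + (-2*v) dv
  For the y component: f_2(F) = 9*u*v + u + 2*v; d F_2 = (-3*v) du + (-3*u) dv
  For the z component: f_3(F) = 3*u*v; d F_3 = (1) du + (2) dv
Combining and collecting du, dv coefficients:
  coeff of du: v^2*(-27*u - 6)
  coeff of dv: -27*u^2*v - 3*u^2 - 18*u*v^2 - 4*v^3
F^* omega = (v^2*(-27*u - 6)) du + (-27*u^2*v - 3*u^2 - 18*u*v^2 - 4*v^3) dv.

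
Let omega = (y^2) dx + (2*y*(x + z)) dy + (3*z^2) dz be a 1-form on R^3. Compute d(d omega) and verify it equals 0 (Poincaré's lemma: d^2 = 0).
d(d omega) = 0

Step 1: d omega = sum_{i<j} (∂f_j/∂x_i - ∂f_i/∂x_j) dx_i ∧ dx_j:
  coeff of dx ∧ dy: 0
  coeff of dx ∧ dz: 0
  coeff of dy ∧ dz: -2*y
Step 2: Apply d again to each 2-form coefficient. The only possible 3-form in R^3 is dx ∧ dy ∧ dz, with coefficient
  ∂(coeff of dy∧dz)/∂x - ∂(coeff of dx∧dz)/∂y + ∂(coeff of dx∧dy)/∂z
  = ∂/∂x (-2*y) - ∂/∂y (0) + ∂/∂z (0).
Each of these terms simplifies to sums of mixed partials that cancel in pairs. The result is 0 (by equality of mixed partials for smooth functions — Schwarz / Clairaut).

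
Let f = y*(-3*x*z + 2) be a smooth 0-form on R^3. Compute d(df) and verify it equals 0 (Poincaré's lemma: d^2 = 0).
d(df) = 0

Step 1: df = sum_i (∂f/∂x_i) dx_i = (-3*y*z) dx + (-3*x*z + 2) dy + (-3*x*y) dz.
Step 2: Apply d again. Using the 1-form formula, the coefficient of dx ∧ dy in d(df) is ∂^2 f/∂x ∂y - ∂^2 f/∂y ∂x = (-3*z) - (-3*z) = 0 (equality of mixed partials for smooth f).
Similarly for dx ∧ dz and dy ∧ dz — all coefficients vanish. So d(df) = 0.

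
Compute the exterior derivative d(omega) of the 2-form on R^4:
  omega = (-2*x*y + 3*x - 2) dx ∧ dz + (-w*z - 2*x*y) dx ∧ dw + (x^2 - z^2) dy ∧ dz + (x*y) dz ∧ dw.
d(omega) = (4*x) dx ∧ dy ∧ dz + (2*x) dx ∧ dy ∧ dw + (w + y) dx ∧ dz ∧ dw + (x) dy ∧ dz ∧ dw

For a 2-form omega = sum_{i<j} g_{ij} dx_i ∧ dx_j, the exterior derivative is
  d(omega) = sum_{i<j} d(g_{ij}) ∧ dx_i ∧ dx_j = sum_{i<j, k} (∂g_{ij}/∂x_k) dx_k ∧ dx_i ∧ dx_j.
Expand each term, using dx_k ∧ dx_i ∧ dx_j = sgn(permutation) dx_{(a)} ∧ dx_{(b)} ∧ dx_{(c)} with (a < b < c) sorted:
  d(-2*x*y + 3*x - 2) includes (∂/∂y)(-2*x*y + 3*x - 2) dy = (-2*x) dy, which multiplied by dx ∧ dz gives (2*x) dx ∧ dy ∧ dz
  d(-w*z - 2*x*y) includes (∂/∂y)(-w*z - 2*x*y) dy = (-2*x) dy, which multiplied by dx ∧ dw gives (2*x) dx ∧ dy ∧ dw
  d(-w*z - 2*x*y) includes (∂/∂z)(-w*z - 2*x*y) dz = (-w) dz, which multiplied by dx ∧ dw gives (w) dx ∧ dz ∧ dw
  d(x^2 - z^2) includes (∂/∂x)(x^2 - z^2) dx = (2*x) dx, which multiplied by dy ∧ dz gives (2*x) dx ∧ dy ∧ dz
  d(x*y) includes (∂/∂x)(x*y) dx = (y) dx, which multiplied by dz ∧ dw gives (y) dx ∧ dz ∧ dw
  d(x*y) includes (∂/∂y)(x*y) dy = (x) dy, which multiplied by dz ∧ dw gives (x) dy ∧ dz ∧ dw
Collecting like 3-forms: d(omega) = (4*x) dx ∧ dy ∧ dz + (2*x) dx ∧ dy ∧ dw + (w + y) dx ∧ dz ∧ dw + (x) dy ∧ dz ∧ dw.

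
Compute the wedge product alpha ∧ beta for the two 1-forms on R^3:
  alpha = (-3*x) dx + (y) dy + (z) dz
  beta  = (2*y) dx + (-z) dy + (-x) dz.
alpha ∧ beta = (3*x*z - 2*y^2) dx ∧ dy + (3*x^2 - 2*y*z) dx ∧ dz + (-x*y + z^2) dy ∧ dz

Distribute the wedge, using dx_i ∧ dx_j = -dx_j ∧ dx_i and dx_i ∧ dx_i = 0. For each pair (i, j) with i < j, the coefficient of dx_i ∧ dx_j in alpha ∧ beta is (alpha_i * beta_j - alpha_j * beta_i). Collecting: alpha ∧ beta = (3*x*z - 2*y^2) dx ∧ dy + (3*x^2 - 2*y*z) dx ∧ dz + (-x*y + z^2) dy ∧ dz.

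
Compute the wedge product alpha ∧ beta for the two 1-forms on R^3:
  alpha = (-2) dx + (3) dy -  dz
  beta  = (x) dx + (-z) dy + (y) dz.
alpha ∧ beta = (-3*x + 2*z) dx ∧ dy + (x - 2*y) dx ∧ dz + (3*y - z) dy ∧ dz

Distribute the wedge, using dx_i ∧ dx_j = -dx_j ∧ dx_i and dx_i ∧ dx_i = 0. For each pair (i, j) with i < j, the coefficient of dx_i ∧ dx_j in alpha ∧ beta is (alpha_i * beta_j - alpha_j * beta_i). Collecting: alpha ∧ beta = (-3*x + 2*z) dx ∧ dy + (x - 2*y) dx ∧ dz + (3*y - z) dy ∧ dz.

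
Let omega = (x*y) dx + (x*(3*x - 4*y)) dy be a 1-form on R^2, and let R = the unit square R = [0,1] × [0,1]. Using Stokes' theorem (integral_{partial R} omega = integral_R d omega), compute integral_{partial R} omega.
integral_(partial R) omega = 1/2

Stokes: integral_partial_R omega = integral_R d omega with d omega = (∂Q/∂x - ∂P/∂y) dx ∧ dy.
  ∂Q/∂x = 6*x - 4*y
  ∂P/∂y = x
  integrand = ∂Q/∂x - ∂P/∂y = 5*x - 4*y.
Integrating over R: integral_0^1 integral_0^1 (5*x - 4*y) dx dy = 1/2.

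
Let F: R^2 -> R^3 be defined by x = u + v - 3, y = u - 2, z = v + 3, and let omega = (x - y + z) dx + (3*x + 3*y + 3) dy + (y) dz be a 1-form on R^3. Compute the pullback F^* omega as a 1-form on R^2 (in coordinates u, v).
F^* omega = (6*u + 5*v - 10) du + (u + 2*v) dv

Using F^*(f dg) = (f ∘ F) d(g ∘ F), substitute each coordinate x_i by F_i(u, v) in f_i, and replace dx_i by d F_i = (∂F_i/∂u) du + (∂F_i/∂v) dv.
  For the x component: f_1(F) = 2*v + 2; d F_1 = (1) du + (1) dv
  For the y component: f_2(F) = 6*u + 3*v - 12; d F_2 = (1) du + (0) dv
  For the z component: f_3(F) = u - 2; d F_3 = (0) du + (1) dv
Combining and collecting du, dv coefficients:
  coeff of du: 6*u + 5*v - 10
  coeff of dv: u + 2*v
F^* omega = (6*u + 5*v - 10) du + (u + 2*v) dv.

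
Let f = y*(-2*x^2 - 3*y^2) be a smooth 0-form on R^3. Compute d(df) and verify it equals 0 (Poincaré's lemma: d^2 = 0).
d(df) = 0

Step 1: df = sum_i (∂f/∂x_i) dx_i = (-4*x*y) dx + (-2*x^2 - 9*y^2) dy + (0) dz.
Step 2: Apply d again. Using the 1-form formula, the coefficient of dx ∧ dy in d(df) is ∂^2 f/∂x ∂y - ∂^2 f/∂y ∂x = (-4*x) - (-4*x) = 0 (equality of mixed partials for smooth f).
Similarly for dx ∧ dz and dy ∧ dz — all coefficients vanish. So d(df) = 0.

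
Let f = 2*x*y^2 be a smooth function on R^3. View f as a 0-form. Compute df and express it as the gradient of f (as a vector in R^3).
df = (2*y^2) dx + (4*x*y) dy + (0) dz; grad f = (2*y^2, 4*x*y, 0)

For a 0-form f, d f = (∂f/∂x) dx + (∂f/∂y) dy + (∂f/∂z) dz. The components of the vector representation are exactly the entries of grad f in Cartesian coordinates:
  ∂f/∂x = 2*y^2
  ∂f/∂y = 4*x*y
  ∂f/∂z = 0.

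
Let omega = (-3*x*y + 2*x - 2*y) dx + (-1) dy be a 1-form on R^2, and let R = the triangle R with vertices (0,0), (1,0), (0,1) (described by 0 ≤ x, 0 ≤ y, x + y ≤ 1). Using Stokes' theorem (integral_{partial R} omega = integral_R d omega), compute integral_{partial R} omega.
integral_(partial R) omega = 3/2

Stokes: integral_partial_R omega = integral_R d omega with d omega = (∂Q/∂x - ∂P/∂y) dx ∧ dy.
  ∂Q/∂x = 0
  ∂P/∂y = -3*x - 2
  integrand = ∂Q/∂x - ∂P/∂y = 3*x + 2.
Integrating over R: integral_0^1 integral_0^{1-x} (3*x + 2) dy dx = 3/2.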